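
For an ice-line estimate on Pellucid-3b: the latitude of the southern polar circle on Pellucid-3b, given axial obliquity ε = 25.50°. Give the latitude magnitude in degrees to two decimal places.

The polar circle is the lowest latitude that experiences at least one full rotation of continuous darkness at the northern-summer solstice; it lies at |φ| = 90° − ε = 90° − 25.50° = 64.50°.

64.50°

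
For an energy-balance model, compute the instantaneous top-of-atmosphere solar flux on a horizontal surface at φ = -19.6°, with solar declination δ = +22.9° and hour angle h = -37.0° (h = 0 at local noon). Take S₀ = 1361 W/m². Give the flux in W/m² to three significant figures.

cos θ_z = sin φ sin δ + cos φ cos δ cos h = -0.130532 + 0.693064 = 0.562532.
Flux = S₀ · cos θ_z = 1361 × 0.562532 = 765.6 W/m².

766 W/m²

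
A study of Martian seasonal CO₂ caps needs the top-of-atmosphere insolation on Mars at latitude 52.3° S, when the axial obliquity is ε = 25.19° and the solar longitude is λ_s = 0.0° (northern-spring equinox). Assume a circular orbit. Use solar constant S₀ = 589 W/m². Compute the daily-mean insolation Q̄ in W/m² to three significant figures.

Solar declination: sin δ = sin ε · sin λ_s = sin 25.19° × sin 0.0° = 0.00000, so δ = +0.000°.
cos H₀ = −tan(-52.3°) tan(+0.000°) = 0.0000, H₀ = 1.5708 rad.
Bracket: H₀ sin φ sin δ + cos φ cos δ sin H₀ = 1.5708×-0.79122×0.00000 + 0.61153×1.00000×1.00000 = -0.000000 + 0.611530 = 0.611530.
Q̄ = (S₀/π) × [bracket] = (589/π) × 0.611530 = 114.7 W/m².

Q̄ ≈ 115 W/m²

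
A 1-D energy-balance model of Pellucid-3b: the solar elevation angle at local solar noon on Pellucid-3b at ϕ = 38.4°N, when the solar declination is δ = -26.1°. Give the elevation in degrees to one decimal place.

25.5°

At local noon the hour angle is zero, so the zenith angle equals |ϕ − δ| = |+38.4° − (-26.100°)| = 64.500°.
Elevation = 90° − 64.500° = 25.5°.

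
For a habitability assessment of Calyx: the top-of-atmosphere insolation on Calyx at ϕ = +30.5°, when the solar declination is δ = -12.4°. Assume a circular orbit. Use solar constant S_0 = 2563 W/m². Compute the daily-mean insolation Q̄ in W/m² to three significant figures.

Q̄ ≈ 553 W/m²

cos h₀ = −tan(+30.5°) tan(-12.400°) = 0.1295, h₀ = 1.4409 rad.
Bracket: h₀ sin ϕ sin δ + cos ϕ cos δ sin h₀ = 1.4409×0.50754×-0.21474 + 0.86163×0.97667×0.99158 = -0.157042 + 0.834443 = 0.677401.
Q̄ = (S_0/π) × [bracket] = (2563/π) × 0.677401 = 552.6 W/m².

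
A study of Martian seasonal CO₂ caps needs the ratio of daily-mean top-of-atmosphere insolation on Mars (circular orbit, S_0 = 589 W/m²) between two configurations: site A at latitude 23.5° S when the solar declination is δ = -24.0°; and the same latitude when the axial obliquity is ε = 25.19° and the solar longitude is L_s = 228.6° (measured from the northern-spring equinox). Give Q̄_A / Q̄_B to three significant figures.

Q̄_A / Q̄_B ≈ 1.03

— Configuration A (ϕ=-23.5°):
cos h₀ = −tan(-23.5°) tan(-24.000°) = -0.1936, h₀ = 1.7656 rad.
Bracket: h₀ sin ϕ sin δ + cos ϕ cos δ sin h₀ = 1.7656×-0.39875×-0.40674 + 0.91706×0.91355×0.98108 = 0.286358 + 0.821929 = 1.108287.
Q̄ = (S_0/π) × [bracket] = (589/π) × 1.108287 = 207.79 W/m².
— Configuration B (ϕ=-23.5°):
Solar declination: sin δ = sin ε · sin L_s = sin 25.19° × sin 228.6° = -0.31926, so δ = -18.618°.
cos h₀ = −tan(-23.5°) tan(-18.618°) = -0.1465, h₀ = 1.7178 rad.
Bracket: h₀ sin ϕ sin δ + cos ϕ cos δ sin h₀ = 1.7178×-0.39875×-0.31926 + 0.91706×0.94767×0.98921 = 0.218684 + 0.859693 = 1.078377.
Q̄ = (S_0/π) × [bracket] = (589/π) × 1.078377 = 202.18 W/m².
Ratio Q̄_A / Q̄_B = 207.79 / 202.18 = 1.028.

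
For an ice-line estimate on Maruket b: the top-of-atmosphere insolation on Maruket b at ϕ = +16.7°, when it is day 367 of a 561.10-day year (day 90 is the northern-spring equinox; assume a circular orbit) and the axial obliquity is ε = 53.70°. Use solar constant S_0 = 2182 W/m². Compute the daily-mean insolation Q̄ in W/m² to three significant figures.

Q̄ ≈ 675 W/m²

Solar longitude: L_s = 360° × (367 − 90)/561.10 = 177.722°.
sin δ = sin 53.70° × sin 177.722° = 0.03203, so δ = +1.835°.
cos h₀ = −tan(+16.7°) tan(+1.835°) = -0.0096, h₀ = 1.5804 rad.
Bracket: h₀ sin ϕ sin δ + cos ϕ cos δ sin h₀ = 1.5804×0.28736×0.03203 + 0.95782×0.99949×0.99995 = 0.014546 + 0.957284 = 0.971830.
Q̄ = (S_0/π) × [bracket] = (2182/π) × 0.971830 = 675.0 W/m².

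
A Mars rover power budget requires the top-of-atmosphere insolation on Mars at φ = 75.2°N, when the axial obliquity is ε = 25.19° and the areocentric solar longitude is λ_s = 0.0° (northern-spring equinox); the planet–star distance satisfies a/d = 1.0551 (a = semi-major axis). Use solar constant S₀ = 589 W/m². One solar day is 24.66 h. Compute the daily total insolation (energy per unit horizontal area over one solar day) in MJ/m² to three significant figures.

4.73 MJ/m²

sin δ = sin 25.19° × sin 0.0° = 0.00000, so δ = +0.000°.
cos H₀ = −tan(+75.2°) tan(+0.000°) = -0.0000, H₀ = 1.5708 rad.
Bracket: H₀ sin φ sin δ + cos φ cos δ sin H₀ = 1.5708×0.96682×0.00000 + 0.25545×1.00000×1.00000 = 0.000000 + 0.255450 = 0.255450.
Inverse-square distance factor (a/d)² = 1.0551² = 1.113236.
Q̄ = (S₀/π) × 1.113236 × [bracket] = (589/π) × 1.113236 × 0.255450 = 53.316 W/m².
Daily total = Q̄ × 24.66 h × 3600 s/h = 53.316 × 24.66 × 3600 / 10⁶ = 4.733 MJ/m².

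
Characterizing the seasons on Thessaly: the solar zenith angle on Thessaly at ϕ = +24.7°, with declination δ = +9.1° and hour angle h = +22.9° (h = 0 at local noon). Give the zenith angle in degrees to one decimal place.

θ_z = 26.8°

cos θ_z = sin ϕ sin δ + cos ϕ cos δ cos h = 0.066089 + 0.826371 = 0.892460.
θ_z = arccos(0.892460) = 26.8°.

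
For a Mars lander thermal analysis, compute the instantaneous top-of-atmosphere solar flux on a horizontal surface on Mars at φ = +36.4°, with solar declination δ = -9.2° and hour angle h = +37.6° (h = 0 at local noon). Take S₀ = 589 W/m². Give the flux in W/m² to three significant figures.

315 W/m²

cos θ_z = sin φ sin δ + cos φ cos δ cos h = -0.094877 + 0.629506 = 0.534629.
Flux = S₀ · cos θ_z = 589 × 0.534629 = 314.9 W/m².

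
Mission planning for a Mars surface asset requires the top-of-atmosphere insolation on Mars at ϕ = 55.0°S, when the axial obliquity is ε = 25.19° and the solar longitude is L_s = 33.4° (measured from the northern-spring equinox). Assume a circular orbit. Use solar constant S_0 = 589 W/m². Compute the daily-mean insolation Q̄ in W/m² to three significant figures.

Solar declination: sin δ = sin ε · sin L_s = sin 25.19° × sin 33.4° = 0.23430, so δ = +13.550°.
cos h₀ = −tan(-55.0°) tan(+13.550°) = 0.3442, h₀ = 1.2194 rad.
Bracket: h₀ sin ϕ sin δ + cos ϕ cos δ sin h₀ = 1.2194×-0.81915×0.23430 + 0.57358×0.97217×0.93890 = -0.234036 + 0.523547 = 0.289511.
Q̄ = (S_0/π) × [bracket] = (589/π) × 0.289511 = 54.28 W/m².

Q̄ ≈ 54.3 W/m²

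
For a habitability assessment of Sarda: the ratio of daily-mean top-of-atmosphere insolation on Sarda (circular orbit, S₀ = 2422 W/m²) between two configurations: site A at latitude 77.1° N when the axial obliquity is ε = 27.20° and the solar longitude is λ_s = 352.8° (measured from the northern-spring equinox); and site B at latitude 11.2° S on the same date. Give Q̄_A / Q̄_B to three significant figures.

Q̄_A / Q̄_B ≈ 0.143

— Configuration A (φ=+77.1°):
Solar declination: sin δ = sin ε · sin λ_s = sin 27.20° × sin 352.8° = -0.05729, so δ = -3.284°.
cos H₀ = −tan(+77.1°) tan(-3.284°) = 0.2506, H₀ = 1.3175 rad.
Bracket: H₀ sin φ sin δ + cos φ cos δ sin H₀ = 1.3175×0.97476×-0.05729 + 0.22325×0.99836×0.96810 = -0.073574 + 0.215774 = 0.142200.
Q̄ = (S₀/π) × [bracket] = (2422/π) × 0.142200 = 109.63 W/m².
— Configuration B (φ=-11.2°):
cos H₀ = −tan(-11.2°) tan(-3.284°) = -0.0114, H₀ = 1.5822 rad.
Bracket: H₀ sin φ sin δ + cos φ cos δ sin H₀ = 1.5822×-0.19423×-0.05729 + 0.98096×0.99836×0.99994 = 0.017606 + 0.979292 = 0.996898.
Q̄ = (S₀/π) × [bracket] = (2422/π) × 0.996898 = 768.56 W/m².
Ratio Q̄_A / Q̄_B = 109.63 / 768.56 = 0.1426.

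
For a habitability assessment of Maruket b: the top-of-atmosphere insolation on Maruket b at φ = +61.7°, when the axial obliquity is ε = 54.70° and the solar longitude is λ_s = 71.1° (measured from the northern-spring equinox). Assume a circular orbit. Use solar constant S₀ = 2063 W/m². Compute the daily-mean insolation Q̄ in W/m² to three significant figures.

Solar declination: sin δ = sin ε · sin λ_s = sin 54.70° × sin 71.1° = 0.77214, so δ = +50.546°.
cos H₀ = −tan(+61.7°) tan(+50.546°) = -2.2567 ≤ −1 ⇒ polar day, H₀ = π.
Bracket: H₀ sin φ sin δ + cos φ cos δ sin H₀ = 3.1416×0.88048×0.77214 + 0.47409×0.63546×0.00000 = 2.135829 + 0.000000 = 2.135829.
Q̄ = (S₀/π) × [bracket] = (2063/π) × 2.135829 = 1403 W/m².

Q̄ ≈ 1.40e+03 W/m²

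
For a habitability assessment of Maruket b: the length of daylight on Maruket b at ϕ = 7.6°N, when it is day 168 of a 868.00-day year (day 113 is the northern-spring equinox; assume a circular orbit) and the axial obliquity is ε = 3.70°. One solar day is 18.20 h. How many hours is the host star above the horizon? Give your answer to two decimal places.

9.12 h

Solar longitude: L_s = 360° × (168 − 113)/868.00 = 22.811°.
sin δ = sin 3.70° × sin 22.811° = 0.02502, so δ = +1.434°.
cos h₀ = −tan ϕ · tan δ = −tan(+7.6°) × tan(+1.434°) = -0.0033, so h₀ = 1.5741 rad = 90.19°.
Daylight = 2h₀/(2π) × 18.20 h = (1.5741/π) × 18.20 = 9.12 h.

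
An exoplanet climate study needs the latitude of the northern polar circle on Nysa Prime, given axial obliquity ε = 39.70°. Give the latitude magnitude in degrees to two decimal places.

The polar circle is the lowest latitude that experiences at least one full rotation of continuous daylight at the northern-summer solstice; it lies at |φ| = 90° − ε = 90° − 39.70° = 50.30°.

50.30°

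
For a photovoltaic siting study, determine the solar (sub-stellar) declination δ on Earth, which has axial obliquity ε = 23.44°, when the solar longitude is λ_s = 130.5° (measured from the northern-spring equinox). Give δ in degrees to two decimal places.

δ = +17.61°

sin δ = sin ε · sin λ_s = sin 23.44° × sin 130.5° = 0.302481.
δ = arcsin(0.302481) = +17.61°.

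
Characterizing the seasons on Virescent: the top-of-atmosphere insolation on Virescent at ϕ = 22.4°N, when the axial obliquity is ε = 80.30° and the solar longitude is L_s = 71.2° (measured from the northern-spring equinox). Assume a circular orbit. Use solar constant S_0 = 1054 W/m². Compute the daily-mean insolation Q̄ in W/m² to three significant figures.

Q̄ ≈ 375 W/m²

Solar declination: sin δ = sin ε · sin L_s = sin 80.30° × sin 71.2° = 0.93312, so δ = +68.926°.
cos h₀ = −tan(+22.4°) tan(+68.926°) = -1.0696 ≤ −1 ⇒ polar day, h₀ = π.
Bracket: h₀ sin ϕ sin δ + cos ϕ cos δ sin h₀ = 3.1416×0.38107×0.93312 + 0.92455×0.35958×0.00000 = 1.117103 + 0.000000 = 1.117103.
Q̄ = (S_0/π) × [bracket] = (1054/π) × 1.117103 = 374.8 W/m².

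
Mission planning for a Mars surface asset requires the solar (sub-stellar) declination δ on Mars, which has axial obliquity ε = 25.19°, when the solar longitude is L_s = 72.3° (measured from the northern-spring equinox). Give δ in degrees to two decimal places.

δ = +23.92°

sin δ = sin ε · sin L_s = sin 25.19° × sin 72.3° = 0.405473.
δ = arcsin(0.405473) = +23.92°.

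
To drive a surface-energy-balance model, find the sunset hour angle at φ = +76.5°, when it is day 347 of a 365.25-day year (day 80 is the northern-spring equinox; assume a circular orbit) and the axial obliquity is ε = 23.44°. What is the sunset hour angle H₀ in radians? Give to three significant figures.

Solar longitude: λ_s = 360° × (347 − 80)/365.25 = 263.162°.
sin δ = sin 23.44° × sin 263.162° = -0.39496, so δ = -23.263°.
cos H₀ = −tan φ · tan δ = 1.7907 ≥ 1, so the Sun never rises (polar night) and H₀ = 0.

H₀ = 0.00 rad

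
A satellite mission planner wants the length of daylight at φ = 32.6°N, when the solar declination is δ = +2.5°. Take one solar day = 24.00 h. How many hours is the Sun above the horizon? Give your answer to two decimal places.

12.21 h

cos H₀ = −tan φ · tan δ = −tan(+32.6°) × tan(+2.500°) = -0.0279, so H₀ = 1.5987 rad = 91.60°.
Daylight = 2H₀/(2π) × 24.00 h = (1.5987/π) × 24.00 = 12.21 h.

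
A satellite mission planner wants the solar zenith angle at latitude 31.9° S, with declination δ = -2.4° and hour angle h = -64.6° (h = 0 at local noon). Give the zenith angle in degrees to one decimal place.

cos θ_z = sin ϕ sin δ + cos ϕ cos δ cos h = 0.022129 + 0.363834 = 0.385963.
θ_z = arccos(0.385963) = 67.3°.

θ_z = 67.3°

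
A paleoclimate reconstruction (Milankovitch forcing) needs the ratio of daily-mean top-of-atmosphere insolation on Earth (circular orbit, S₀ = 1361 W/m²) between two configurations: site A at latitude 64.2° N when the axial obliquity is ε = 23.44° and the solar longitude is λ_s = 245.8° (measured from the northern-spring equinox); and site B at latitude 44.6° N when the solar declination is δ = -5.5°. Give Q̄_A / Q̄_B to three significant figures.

— Configuration A (φ=+64.2°):
Solar declination: sin δ = sin ε · sin λ_s = sin 23.44° × sin 245.8° = -0.36283, so δ = -21.274°.
cos H₀ = −tan(+64.2°) tan(-21.274°) = 0.8054, H₀ = 0.6344 rad.
Bracket: H₀ sin φ sin δ + cos φ cos δ sin H₀ = 0.6344×0.90032×-0.36283 + 0.43523×0.93185×0.59268 = -0.207235 + 0.240373 = 0.033138.
Q̄ = (S₀/π) × [bracket] = (1361/π) × 0.033138 = 14.356 W/m².
— Configuration B (φ=+44.6°):
cos H₀ = −tan(+44.6°) tan(-5.500°) = 0.0950, H₀ = 1.4757 rad.
Bracket: H₀ sin φ sin δ + cos φ cos δ sin H₀ = 1.4757×0.70215×-0.09585 + 0.71203×0.99540×0.99548 = -0.099316 + 0.705551 = 0.606235.
Q̄ = (S₀/π) × [bracket] = (1361/π) × 0.606235 = 262.63 W/m².
Ratio Q̄_A / Q̄_B = 14.356 / 262.63 = 0.05466.

Q̄_A / Q̄_B ≈ 0.0547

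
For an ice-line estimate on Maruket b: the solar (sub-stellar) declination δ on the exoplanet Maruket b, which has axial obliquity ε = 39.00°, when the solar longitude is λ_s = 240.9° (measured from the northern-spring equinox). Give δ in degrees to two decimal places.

δ = -33.36°

sin δ = sin ε · sin λ_s = sin 39.00° × sin 240.9° = -0.549883.
δ = arcsin(-0.549883) = -33.36°.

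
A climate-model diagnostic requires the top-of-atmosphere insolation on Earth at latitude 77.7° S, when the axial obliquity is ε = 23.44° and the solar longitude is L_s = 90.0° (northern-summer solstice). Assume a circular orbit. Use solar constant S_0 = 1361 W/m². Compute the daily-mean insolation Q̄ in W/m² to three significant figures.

Q̄ ≈ 0.00 W/m²

Solar declination: sin δ = sin ε · sin L_s = sin 23.44° × sin 90.0° = 0.39779, so δ = +23.440°.
cos h₀ = −tan(-77.7°) tan(+23.440°) = 1.9885 ≥ 1 ⇒ polar night, h₀ = 0 and Q̄ = 0.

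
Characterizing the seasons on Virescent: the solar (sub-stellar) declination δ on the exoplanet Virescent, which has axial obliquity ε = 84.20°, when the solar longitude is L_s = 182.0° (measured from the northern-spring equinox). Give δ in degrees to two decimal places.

δ = -1.99°

sin δ = sin ε · sin L_s = sin 84.20° × sin 182.0° = -0.034721.
δ = arcsin(-0.034721) = -1.99°.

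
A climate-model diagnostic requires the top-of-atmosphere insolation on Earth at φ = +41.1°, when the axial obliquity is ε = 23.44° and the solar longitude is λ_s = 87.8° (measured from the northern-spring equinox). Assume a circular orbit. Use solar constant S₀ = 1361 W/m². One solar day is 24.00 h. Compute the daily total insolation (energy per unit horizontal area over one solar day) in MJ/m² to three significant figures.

43.1 MJ/m²

Solar declination: sin δ = sin ε · sin λ_s = sin 23.44° × sin 87.8° = 0.39750, so δ = +23.422°.
cos H₀ = −tan(+41.1°) tan(+23.422°) = -0.3779, H₀ = 1.9583 rad.
Bracket: H₀ sin φ sin δ + cos φ cos δ sin H₀ = 1.9583×0.65738×0.39750 + 0.75356×0.91760×0.92585 = 0.511721 + 0.640194 = 1.151915.
Q̄ = (S₀/π) × [bracket] = (1361/π) × 1.151915 = 499.03 W/m².
Daily total = Q̄ × 24.00 h × 3600 s/h = 499.03 × 24.00 × 3600 / 10⁶ = 43.12 MJ/m².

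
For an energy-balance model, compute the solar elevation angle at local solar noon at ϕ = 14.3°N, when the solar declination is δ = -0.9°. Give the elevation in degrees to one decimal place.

74.8°

At local noon the hour angle is zero, so the zenith angle equals |ϕ − δ| = |+14.3° − (-0.900°)| = 15.200°.
Elevation = 90° − 15.200° = 74.8°.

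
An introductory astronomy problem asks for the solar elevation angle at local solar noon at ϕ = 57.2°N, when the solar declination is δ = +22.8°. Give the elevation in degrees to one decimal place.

55.6°

At local noon the hour angle is zero, so the zenith angle equals |ϕ − δ| = |+57.2° − (+22.800°)| = 34.400°.
Elevation = 90° − 34.400° = 55.6°.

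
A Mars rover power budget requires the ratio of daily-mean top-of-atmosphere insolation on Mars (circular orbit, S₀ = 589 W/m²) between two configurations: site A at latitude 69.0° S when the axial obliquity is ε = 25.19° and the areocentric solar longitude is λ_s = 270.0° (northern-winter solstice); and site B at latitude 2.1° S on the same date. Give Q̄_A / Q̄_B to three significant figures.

Q̄_A / Q̄_B ≈ 1.34

— Configuration A (φ=-69.0°):
sin δ = sin 25.19° × sin 270.0° = -0.42562, so δ = -25.190°.
cos H₀ = −tan(-69.0°) tan(-25.190°) = -1.2253 ≤ −1 ⇒ polar day, H₀ = π.
Bracket: H₀ sin φ sin δ + cos φ cos δ sin H₀ = 3.1416×-0.93358×-0.42562 + 0.35837×0.90490×0.00000 = 1.248316 + 0.000000 = 1.248316.
Q̄ = (S₀/π) × [bracket] = (589/π) × 1.248316 = 234.04 W/m².
— Configuration B (φ=-2.1°):
cos H₀ = −tan(-2.1°) tan(-25.190°) = -0.0172, H₀ = 1.5880 rad.
Bracket: H₀ sin φ sin δ + cos φ cos δ sin H₀ = 1.5880×-0.03664×-0.42562 + 0.99933×0.90490×0.99985 = 0.024764 + 0.904158 = 0.928922.
Q̄ = (S₀/π) × [bracket] = (589/π) × 0.928922 = 174.16 W/m².
Ratio Q̄_A / Q̄_B = 234.04 / 174.16 = 1.344.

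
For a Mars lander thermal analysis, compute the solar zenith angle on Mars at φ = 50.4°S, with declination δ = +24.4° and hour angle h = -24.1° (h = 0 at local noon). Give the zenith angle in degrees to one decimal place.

cos θ_z = sin φ sin δ + cos φ cos δ cos h = -0.318302 + 0.529893 = 0.211591.
θ_z = arccos(0.211591) = 77.8°.

θ_z = 77.8°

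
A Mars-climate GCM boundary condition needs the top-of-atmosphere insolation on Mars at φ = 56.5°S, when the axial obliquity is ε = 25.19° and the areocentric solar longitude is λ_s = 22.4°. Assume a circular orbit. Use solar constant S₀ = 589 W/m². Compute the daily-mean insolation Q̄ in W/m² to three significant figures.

sin δ = sin 25.19° × sin 22.4° = 0.16219, so δ = +9.334°.
cos H₀ = −tan(-56.5°) tan(+9.334°) = 0.2483, H₀ = 1.3198 rad.
Bracket: H₀ sin φ sin δ + cos φ cos δ sin H₀ = 1.3198×-0.83389×0.16219 + 0.55194×0.98676×0.96867 = -0.178501 + 0.527569 = 0.349068.
Q̄ = (S₀/π) × [bracket] = (589/π) × 0.349068 = 65.44 W/m².

Q̄ ≈ 65.4 W/m²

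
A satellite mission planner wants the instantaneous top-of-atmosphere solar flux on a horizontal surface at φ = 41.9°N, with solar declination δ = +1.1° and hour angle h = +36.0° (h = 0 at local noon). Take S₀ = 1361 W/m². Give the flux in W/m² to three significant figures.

837 W/m²

cos θ_z = sin φ sin δ + cos φ cos δ cos h = 0.012821 + 0.602050 = 0.614871.
Flux = S₀ · cos θ_z = 1361 × 0.614871 = 836.8 W/m².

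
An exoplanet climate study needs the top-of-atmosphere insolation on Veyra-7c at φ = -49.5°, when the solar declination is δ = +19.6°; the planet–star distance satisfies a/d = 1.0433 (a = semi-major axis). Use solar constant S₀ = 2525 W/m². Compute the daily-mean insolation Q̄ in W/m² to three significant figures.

Q̄ ≈ 232 W/m²

cos H₀ = −tan(-49.5°) tan(+19.600°) = 0.4169, H₀ = 1.1407 rad.
Bracket: H₀ sin φ sin δ + cos φ cos δ sin H₀ = 1.1407×-0.76041×0.33545 + 0.64945×0.94206×0.90894 = -0.290969 + 0.556108 = 0.265139.
Inverse-square distance factor (a/d)² = 1.0433² = 1.088475.
Q̄ = (S₀/π) × 1.088475 × [bracket] = (2525/π) × 1.088475 × 0.265139 = 232.0 W/m².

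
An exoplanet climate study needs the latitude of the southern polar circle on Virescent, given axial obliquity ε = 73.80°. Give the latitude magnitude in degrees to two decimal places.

The polar circle is the lowest latitude that experiences at least one full rotation of continuous darkness at the northern-summer solstice; it lies at |φ| = 90° − ε = 90° − 73.80° = 16.20°.

16.20°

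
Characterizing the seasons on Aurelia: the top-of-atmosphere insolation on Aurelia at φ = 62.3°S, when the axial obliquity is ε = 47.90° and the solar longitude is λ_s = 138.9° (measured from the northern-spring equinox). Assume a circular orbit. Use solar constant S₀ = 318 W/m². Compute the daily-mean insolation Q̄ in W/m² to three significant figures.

Solar declination: sin δ = sin ε · sin λ_s = sin 47.90° × sin 138.9° = 0.48776, so δ = +29.193°.
cos H₀ = −tan(-62.3°) tan(+29.193°) = 1.0642 ≥ 1 ⇒ polar night, H₀ = 0 and Q̄ = 0.

Q̄ ≈ 0.00 W/m²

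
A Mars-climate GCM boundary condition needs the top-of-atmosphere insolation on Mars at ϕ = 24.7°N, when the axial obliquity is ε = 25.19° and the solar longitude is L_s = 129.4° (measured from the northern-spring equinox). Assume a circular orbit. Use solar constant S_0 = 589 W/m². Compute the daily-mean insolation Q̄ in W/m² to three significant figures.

Solar declination: sin δ = sin ε · sin L_s = sin 25.19° × sin 129.4° = 0.32889, so δ = +19.202°.
cos h₀ = −tan(+24.7°) tan(+19.202°) = -0.1602, h₀ = 1.7317 rad.
Bracket: h₀ sin ϕ sin δ + cos ϕ cos δ sin h₀ = 1.7317×0.41787×0.32889 + 0.90851×0.94437×0.98709 = 0.237993 + 0.846893 = 1.084886.
Q̄ = (S_0/π) × [bracket] = (589/π) × 1.084886 = 203.4 W/m².

Q̄ ≈ 203 W/m²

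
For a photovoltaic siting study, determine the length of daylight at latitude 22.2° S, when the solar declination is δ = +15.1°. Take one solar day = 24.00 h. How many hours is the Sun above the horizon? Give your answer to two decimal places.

cos h₀ = −tan ϕ · tan δ = −tan(-22.2°) × tan(+15.100°) = 0.1101, so h₀ = 1.4605 rad = 83.68°.
Daylight = 2h₀/(2π) × 24.00 h = (1.4605/π) × 24.00 = 11.16 h.

11.16 h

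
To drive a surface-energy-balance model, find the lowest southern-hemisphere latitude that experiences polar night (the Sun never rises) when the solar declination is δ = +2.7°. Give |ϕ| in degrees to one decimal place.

|ϕ| = 87.3°

Polar night requires cos h₀ = −tan ϕ tan δ ≥ 1, i.e. tan ϕ tan δ ≤ −1.
The boundary is |tan ϕ| · |tan δ| = 1, so |ϕ| = 90° − |δ| = 90° − 2.7° = 87.3° in the southern hemisphere.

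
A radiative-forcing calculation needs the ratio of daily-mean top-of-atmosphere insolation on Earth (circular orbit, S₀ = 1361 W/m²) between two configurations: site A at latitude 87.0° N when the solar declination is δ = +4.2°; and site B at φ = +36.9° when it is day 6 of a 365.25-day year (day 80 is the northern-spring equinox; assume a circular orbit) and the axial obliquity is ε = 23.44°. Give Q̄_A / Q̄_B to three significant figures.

Q̄_A / Q̄_B ≈ 0.552

— Configuration A (φ=+87.0°):
cos H₀ = −tan(+87.0°) tan(+4.200°) = -1.4012 ≤ −1 ⇒ polar day, H₀ = π.
Bracket: H₀ sin φ sin δ + cos φ cos δ sin H₀ = 3.1416×0.99863×0.07324 + 0.05234×0.99731×0.00000 = 0.229776 + 0.000000 = 0.229776.
Q̄ = (S₀/π) × [bracket] = (1361/π) × 0.229776 = 99.544 W/m².
— Configuration B (φ=+36.9°):
Solar longitude: λ_s = 360° × (6 − 80)/365.25 = -72.936°, i.e. -72.936° + 360° = 287.064°.
sin δ = sin 23.44° × sin 287.064° = -0.38028, so δ = -22.351°.
cos H₀ = −tan(+36.9°) tan(-22.351°) = 0.3087, H₀ = 1.2570 rad.
Bracket: H₀ sin φ sin δ + cos φ cos δ sin H₀ = 1.2570×0.60042×-0.38028 + 0.79968×0.92487×0.95116 = -0.287008 + 0.703478 = 0.416470.
Q̄ = (S₀/π) × [bracket] = (1361/π) × 0.416470 = 180.42 W/m².
Ratio Q̄_A / Q̄_B = 99.544 / 180.42 = 0.5517.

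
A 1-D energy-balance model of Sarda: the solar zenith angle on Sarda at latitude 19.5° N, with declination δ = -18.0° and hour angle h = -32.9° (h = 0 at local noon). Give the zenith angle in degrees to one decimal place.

θ_z = 49.5°

cos θ_z = sin φ sin δ + cos φ cos δ cos h = -0.103152 + 0.752724 = 0.649572.
θ_z = arccos(0.649572) = 49.5°.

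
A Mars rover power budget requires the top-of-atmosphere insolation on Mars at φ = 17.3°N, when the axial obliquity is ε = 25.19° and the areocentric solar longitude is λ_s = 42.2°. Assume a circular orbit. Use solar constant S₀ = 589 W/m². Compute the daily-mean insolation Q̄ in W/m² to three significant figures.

sin δ = sin 25.19° × sin 42.2° = 0.28590, so δ = +16.613°.
cos H₀ = −tan(+17.3°) tan(+16.613°) = -0.0929, H₀ = 1.6639 rad.
Bracket: H₀ sin φ sin δ + cos φ cos δ sin H₀ = 1.6639×0.29737×0.28590 + 0.95476×0.95826×0.99567 = 0.141462 + 0.910947 = 1.052409.
Q̄ = (S₀/π) × [bracket] = (589/π) × 1.052409 = 197.3 W/m².

Q̄ ≈ 197 W/m²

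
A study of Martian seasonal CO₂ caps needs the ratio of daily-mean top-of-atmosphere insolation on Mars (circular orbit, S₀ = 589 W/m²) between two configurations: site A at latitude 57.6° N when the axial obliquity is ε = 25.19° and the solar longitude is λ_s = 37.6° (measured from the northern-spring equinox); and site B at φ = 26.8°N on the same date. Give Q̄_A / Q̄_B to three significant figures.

— Configuration A (φ=+57.6°):
Solar declination: sin δ = sin ε · sin λ_s = sin 25.19° × sin 37.6° = 0.25969, so δ = +15.052°.
cos H₀ = −tan(+57.6°) tan(+15.052°) = -0.4237, H₀ = 2.0084 rad.
Bracket: H₀ sin φ sin δ + cos φ cos δ sin H₀ = 2.0084×0.84433×0.25969 + 0.53583×0.96569×0.90578 = 0.440370 + 0.468692 = 0.909062.
Q̄ = (S₀/π) × [bracket] = (589/π) × 0.909062 = 170.44 W/m².
— Configuration B (φ=+26.8°):
cos H₀ = −tan(+26.8°) tan(+15.052°) = -0.1358, H₀ = 1.7071 rad.
Bracket: H₀ sin φ sin δ + cos φ cos δ sin H₀ = 1.7071×0.45088×0.25969 + 0.89259×0.96569×0.99073 = 0.199883 + 0.853975 = 1.053858.
Q̄ = (S₀/π) × [bracket] = (589/π) × 1.053858 = 197.58 W/m².
Ratio Q̄_A / Q̄_B = 170.44 / 197.58 = 0.8626.

Q̄_A / Q̄_B ≈ 0.863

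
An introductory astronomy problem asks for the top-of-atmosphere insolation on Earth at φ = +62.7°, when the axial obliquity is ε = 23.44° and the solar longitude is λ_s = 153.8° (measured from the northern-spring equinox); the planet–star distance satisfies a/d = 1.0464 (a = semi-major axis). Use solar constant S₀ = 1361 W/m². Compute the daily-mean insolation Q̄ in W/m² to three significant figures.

Solar declination: sin δ = sin ε · sin λ_s = sin 23.44° × sin 153.8° = 0.17563, so δ = +10.115°.
cos H₀ = −tan(+62.7°) tan(+10.115°) = -0.3456, H₀ = 1.9237 rad.
Bracket: H₀ sin φ sin δ + cos φ cos δ sin H₀ = 1.9237×0.88862×0.17563 + 0.45865×0.98446×0.93837 = 0.300229 + 0.423695 = 0.723924.
Inverse-square distance factor (a/d)² = 1.0464² = 1.094953.
Q̄ = (S₀/π) × 1.094953 × [bracket] = (1361/π) × 1.094953 × 0.723924 = 343.4 W/m².

Q̄ ≈ 343 W/m²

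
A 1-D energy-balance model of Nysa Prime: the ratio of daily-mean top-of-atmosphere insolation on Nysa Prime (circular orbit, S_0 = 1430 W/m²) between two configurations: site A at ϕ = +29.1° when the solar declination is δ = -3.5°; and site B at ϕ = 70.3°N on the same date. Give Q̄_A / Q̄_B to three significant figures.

Q̄_A / Q̄_B ≈ 3.29

— Configuration A (ϕ=+29.1°):
cos h₀ = −tan(+29.1°) tan(-3.500°) = 0.0340, h₀ = 1.5367 rad.
Bracket: h₀ sin ϕ sin δ + cos ϕ cos δ sin h₀ = 1.5367×0.48634×-0.06105 + 0.87377×0.99813×0.99942 = -0.045626 + 0.871630 = 0.826004.
Q̄ = (S_0/π) × [bracket] = (1430/π) × 0.826004 = 375.98 W/m².
— Configuration B (ϕ=+70.3°):
cos h₀ = −tan(+70.3°) tan(-3.500°) = 0.1708, h₀ = 1.3991 rad.
Bracket: h₀ sin ϕ sin δ + cos ϕ cos δ sin h₀ = 1.3991×0.94147×-0.06105 + 0.33710×0.99813×0.98530 = -0.080416 + 0.331524 = 0.251108.
Q̄ = (S_0/π) × [bracket] = (1430/π) × 0.251108 = 114.30 W/m².
Ratio Q̄_A / Q̄_B = 375.98 / 114.30 = 3.289.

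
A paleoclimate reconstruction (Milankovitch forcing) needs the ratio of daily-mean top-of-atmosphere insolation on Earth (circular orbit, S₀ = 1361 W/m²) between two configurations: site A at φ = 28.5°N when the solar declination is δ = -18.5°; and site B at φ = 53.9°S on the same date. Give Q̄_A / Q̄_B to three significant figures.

— Configuration A (φ=+28.5°):
cos H₀ = −tan(+28.5°) tan(-18.500°) = 0.1817, H₀ = 1.3881 rad.
Bracket: H₀ sin φ sin δ + cos φ cos δ sin H₀ = 1.3881×0.47716×-0.31730 + 0.87882×0.94832×0.98336 = -0.210162 + 0.819535 = 0.609373.
Q̄ = (S₀/π) × [bracket] = (1361/π) × 0.609373 = 263.99 W/m².
— Configuration B (φ=-53.9°):
cos H₀ = −tan(-53.9°) tan(-18.500°) = -0.4588, H₀ = 2.0475 rad.
Bracket: H₀ sin φ sin δ + cos φ cos δ sin H₀ = 2.0475×-0.80799×-0.31730 + 0.58920×0.94832×0.88852 = 0.524928 + 0.496461 = 1.021389.
Q̄ = (S₀/π) × [bracket] = (1361/π) × 1.021389 = 442.49 W/m².
Ratio Q̄_A / Q̄_B = 263.99 / 442.49 = 0.5966.

Q̄_A / Q̄_B ≈ 0.597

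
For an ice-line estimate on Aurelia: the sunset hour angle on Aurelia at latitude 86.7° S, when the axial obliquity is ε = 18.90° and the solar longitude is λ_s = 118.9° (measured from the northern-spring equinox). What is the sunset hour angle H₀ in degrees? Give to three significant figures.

Solar declination: sin δ = sin ε · sin λ_s = sin 18.90° × sin 118.9° = 0.28358, so δ = +16.474°.
cos H₀ = −tan φ · tan δ = 5.1287 ≥ 1, so the host star never rises (polar night) and H₀ = 0.

H₀ = 0.00°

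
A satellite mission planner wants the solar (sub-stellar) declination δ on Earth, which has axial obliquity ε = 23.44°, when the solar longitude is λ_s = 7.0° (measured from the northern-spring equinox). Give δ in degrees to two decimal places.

sin δ = sin ε · sin λ_s = sin 23.44° × sin 7.0° = 0.048478.
δ = arcsin(0.048478) = +2.78°.

δ = +2.78°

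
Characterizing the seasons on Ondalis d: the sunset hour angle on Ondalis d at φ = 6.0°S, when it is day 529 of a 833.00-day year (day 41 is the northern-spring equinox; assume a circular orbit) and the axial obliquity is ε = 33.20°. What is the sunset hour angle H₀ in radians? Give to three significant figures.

Solar longitude: λ_s = 360° × (529 − 41)/833.00 = 210.900°.
sin δ = sin 33.20° × sin 210.900° = -0.28120, so δ = -16.332°.
cos H₀ = −tan φ · tan δ = −tan(-6.0°) × tan(-16.332°) = -0.0308, so H₀ = 1.6016 rad = 91.76°.

H₀ = 1.60 rad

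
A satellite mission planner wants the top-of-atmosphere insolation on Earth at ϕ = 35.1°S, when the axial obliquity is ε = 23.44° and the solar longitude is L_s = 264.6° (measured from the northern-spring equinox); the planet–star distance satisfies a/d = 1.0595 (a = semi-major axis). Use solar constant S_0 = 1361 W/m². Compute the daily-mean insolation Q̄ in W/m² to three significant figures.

Q̄ ≈ 556 W/m²

Solar declination: sin δ = sin ε · sin L_s = sin 23.44° × sin 264.6° = -0.39602, so δ = -23.330°.
cos h₀ = −tan(-35.1°) tan(-23.330°) = -0.3031, h₀ = 1.8788 rad.
Bracket: h₀ sin ϕ sin δ + cos ϕ cos δ sin h₀ = 1.8788×-0.57501×-0.39602 + 0.81815×0.91824×0.95295 = 0.427832 + 0.715911 = 1.143743.
Inverse-square distance factor (a/d)² = 1.0595² = 1.122540.
Q̄ = (S_0/π) × 1.122540 × [bracket] = (1361/π) × 1.122540 × 1.143743 = 556.2 W/m².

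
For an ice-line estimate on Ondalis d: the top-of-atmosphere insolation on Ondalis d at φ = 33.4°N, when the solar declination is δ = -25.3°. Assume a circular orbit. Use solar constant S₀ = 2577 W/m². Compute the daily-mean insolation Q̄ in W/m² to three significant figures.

Q̄ ≈ 346 W/m²

cos H₀ = −tan(+33.4°) tan(-25.300°) = 0.3117, H₀ = 1.2538 rad.
Bracket: H₀ sin φ sin δ + cos φ cos δ sin H₀ = 1.2538×0.55048×-0.42736 + 0.83485×0.90408×0.95018 = -0.294960 + 0.717168 = 0.422208.
Q̄ = (S₀/π) × [bracket] = (2577/π) × 0.422208 = 346.3 W/m².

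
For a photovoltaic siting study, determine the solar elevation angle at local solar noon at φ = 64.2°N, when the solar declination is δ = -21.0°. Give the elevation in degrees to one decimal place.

4.8°

At local noon the hour angle is zero, so the zenith angle equals |φ − δ| = |+64.2° − (-21.000°)| = 85.200°.
Elevation = 90° − 85.200° = 4.8°.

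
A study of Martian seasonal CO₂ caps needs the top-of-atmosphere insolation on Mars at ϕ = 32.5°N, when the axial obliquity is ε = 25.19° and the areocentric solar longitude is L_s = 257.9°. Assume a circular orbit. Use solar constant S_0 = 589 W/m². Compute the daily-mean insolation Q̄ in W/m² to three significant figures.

sin δ = sin 25.19° × sin 257.9° = -0.41617, so δ = -24.593°.
cos h₀ = −tan(+32.5°) tan(-24.593°) = 0.2916, h₀ = 1.2749 rad.
Bracket: h₀ sin ϕ sin δ + cos ϕ cos δ sin h₀ = 1.2749×0.53730×-0.41617 + 0.84339×0.90929×0.95655 = -0.285078 + 0.733565 = 0.448487.
Q̄ = (S_0/π) × [bracket] = (589/π) × 0.448487 = 84.08 W/m².

Q̄ ≈ 84.1 W/m²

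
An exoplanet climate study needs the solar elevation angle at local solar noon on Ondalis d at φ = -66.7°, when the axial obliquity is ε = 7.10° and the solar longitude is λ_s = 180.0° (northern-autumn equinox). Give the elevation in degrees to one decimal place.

23.3°

Solar declination: sin δ = sin ε · sin λ_s = sin 7.10° × sin 180.0° = 0.00000, so δ = +0.000°.
At local noon the hour angle is zero, so the zenith angle equals |φ − δ| = |-66.7° − (+0.000°)| = 66.700°.
Elevation = 90° − 66.700° = 23.3°.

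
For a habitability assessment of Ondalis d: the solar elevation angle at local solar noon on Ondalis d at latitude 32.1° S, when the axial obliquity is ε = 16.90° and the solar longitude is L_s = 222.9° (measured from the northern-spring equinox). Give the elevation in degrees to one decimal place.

69.3°

Solar declination: sin δ = sin ε · sin L_s = sin 16.90° × sin 222.9° = -0.19789, so δ = -11.413°.
At local noon the hour angle is zero, so the zenith angle equals |ϕ − δ| = |-32.1° − (-11.413°)| = 20.687°.
Elevation = 90° − 20.687° = 69.3°.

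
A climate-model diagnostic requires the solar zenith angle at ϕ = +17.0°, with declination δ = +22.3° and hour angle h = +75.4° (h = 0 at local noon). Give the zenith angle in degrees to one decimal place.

cos θ_z = sin ϕ sin δ + cos ϕ cos δ cos h = 0.110942 + 0.223027 = 0.333969.
θ_z = arccos(0.333969) = 70.5°.

θ_z = 70.5°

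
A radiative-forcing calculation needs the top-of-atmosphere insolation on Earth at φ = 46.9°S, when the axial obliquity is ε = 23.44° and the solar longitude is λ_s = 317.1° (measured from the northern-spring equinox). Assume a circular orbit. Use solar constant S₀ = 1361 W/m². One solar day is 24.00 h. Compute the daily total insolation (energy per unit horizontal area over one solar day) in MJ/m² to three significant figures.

37.4 MJ/m²

Solar declination: sin δ = sin ε · sin λ_s = sin 23.44° × sin 317.1° = -0.27078, so δ = -15.711°.
cos H₀ = −tan(-46.9°) tan(-15.711°) = -0.3006, H₀ = 1.8761 rad.
Bracket: H₀ sin φ sin δ + cos φ cos δ sin H₀ = 1.8761×-0.73016×-0.27078 + 0.68327×0.96264×0.95375 = 0.370929 + 0.627322 = 0.998251.
Q̄ = (S₀/π) × [bracket] = (1361/π) × 0.998251 = 432.46 W/m².
Daily total = Q̄ × 24.00 h × 3600 s/h = 432.46 × 24.00 × 3600 / 10⁶ = 37.36 MJ/m².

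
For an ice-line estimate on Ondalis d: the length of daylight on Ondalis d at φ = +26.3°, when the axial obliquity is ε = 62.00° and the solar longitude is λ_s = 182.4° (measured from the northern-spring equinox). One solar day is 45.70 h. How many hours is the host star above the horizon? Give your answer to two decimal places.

22.58 h

Solar declination: sin δ = sin ε · sin λ_s = sin 62.00° × sin 182.4° = -0.03697, so δ = -2.119°.
cos H₀ = −tan φ · tan δ = −tan(+26.3°) × tan(-2.119°) = 0.0183, so H₀ = 1.5525 rad = 88.95°.
Daylight = 2H₀/(2π) × 45.70 h = (1.5525/π) × 45.70 = 22.58 h.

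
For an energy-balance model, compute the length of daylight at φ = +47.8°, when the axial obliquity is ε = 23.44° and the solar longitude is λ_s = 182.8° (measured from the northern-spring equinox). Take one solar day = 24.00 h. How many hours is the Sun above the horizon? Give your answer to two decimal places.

Solar declination: sin δ = sin ε · sin λ_s = sin 23.44° × sin 182.8° = -0.01943, so δ = -1.113°.
cos H₀ = −tan φ · tan δ = −tan(+47.8°) × tan(-1.113°) = 0.0214, so H₀ = 1.5494 rad = 88.77°.
Daylight = 2H₀/(2π) × 24.00 h = (1.5494/π) × 24.00 = 11.84 h.

11.84 h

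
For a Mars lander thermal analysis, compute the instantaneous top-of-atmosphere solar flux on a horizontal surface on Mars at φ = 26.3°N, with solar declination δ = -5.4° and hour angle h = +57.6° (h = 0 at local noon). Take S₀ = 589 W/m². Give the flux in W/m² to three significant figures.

257 W/m²

cos θ_z = sin φ sin δ + cos φ cos δ cos h = -0.041697 + 0.478230 = 0.436533.
Flux = S₀ · cos θ_z = 589 × 0.436533 = 257.1 W/m².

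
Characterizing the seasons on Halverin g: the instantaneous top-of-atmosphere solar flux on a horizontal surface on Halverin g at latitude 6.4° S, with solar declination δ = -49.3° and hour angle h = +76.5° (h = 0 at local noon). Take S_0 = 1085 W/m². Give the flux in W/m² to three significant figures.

256 W/m²

cos θ_z = sin ϕ sin δ + cos ϕ cos δ cos h = 0.084508 + 0.151281 = 0.235789.
Flux = S_0 · cos θ_z = 1085 × 0.235789 = 255.8 W/m².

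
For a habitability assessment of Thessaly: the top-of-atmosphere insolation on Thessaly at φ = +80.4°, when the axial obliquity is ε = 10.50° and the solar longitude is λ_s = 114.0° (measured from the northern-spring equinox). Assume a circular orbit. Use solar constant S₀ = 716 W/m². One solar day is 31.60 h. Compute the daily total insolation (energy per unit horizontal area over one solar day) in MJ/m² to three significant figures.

Solar declination: sin δ = sin ε · sin λ_s = sin 10.50° × sin 114.0° = 0.16648, so δ = +9.583°.
cos H₀ = −tan(+80.4°) tan(+9.583°) = -0.9982, H₀ = 3.0819 rad.
Bracket: H₀ sin φ sin δ + cos φ cos δ sin H₀ = 3.0819×0.98600×0.16648 + 0.16677×0.98604×0.05961 = 0.505892 + 0.009802 = 0.515694.
Q̄ = (S₀/π) × [bracket] = (716/π) × 0.515694 = 117.53 W/m².
Daily total = Q̄ × 31.60 h × 3600 s/h = 117.53 × 31.60 × 3600 / 10⁶ = 13.37 MJ/m².

13.4 MJ/m²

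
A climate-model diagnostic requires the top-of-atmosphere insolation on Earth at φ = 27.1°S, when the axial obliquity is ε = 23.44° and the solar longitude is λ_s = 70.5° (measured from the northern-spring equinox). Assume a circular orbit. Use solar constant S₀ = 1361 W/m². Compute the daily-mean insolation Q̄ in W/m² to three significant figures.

Solar declination: sin δ = sin ε · sin λ_s = sin 23.44° × sin 70.5° = 0.37497, so δ = +22.023°.
cos H₀ = −tan(-27.1°) tan(+22.023°) = 0.2070, H₀ = 1.3623 rad.
Bracket: H₀ sin φ sin δ + cos φ cos δ sin H₀ = 1.3623×-0.45554×0.37497 + 0.89021×0.92704×0.97834 = -0.232700 + 0.807385 = 0.574685.
Q̄ = (S₀/π) × [bracket] = (1361/π) × 0.574685 = 249.0 W/m².

Q̄ ≈ 249 W/m²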